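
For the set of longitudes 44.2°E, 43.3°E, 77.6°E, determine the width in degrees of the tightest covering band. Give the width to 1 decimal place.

Sort the longitudes: +43.3°, +44.2°, +77.6°.
Eastward gaps between consecutive values (wrapping around): 0.9°, 33.4°, 325.7°.
Largest gap = 325.7° ⇒ minimal covering band is its complement: 360° − 325.7° = 34.3°.
Band runs from +43.3° eastward to +77.6°.

34.3°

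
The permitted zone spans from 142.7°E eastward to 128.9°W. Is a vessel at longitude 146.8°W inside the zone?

Yes

Band width going east from +142.7° to -128.9°: ((-128.9 − 142.7) mod 360) = 88.4°.
Offset of -146.8° east of the west edge: ((-146.8 − 142.7) mod 360) = 70.5°.
70.5° ≤ 88.4° ⇒ inside.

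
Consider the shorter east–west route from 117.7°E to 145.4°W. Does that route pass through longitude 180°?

Yes

Naïve |-145.4 − 117.7| = 263.1° > 180°, so the shorter arc goes the other way round — across 180°.
Signed shortest Δλ = ((-145.4 − 117.7 + 180) mod 360) − 180 = 96.9°.
Going east by 96.9° from +117.7° passes through 180° before reaching -145.4°.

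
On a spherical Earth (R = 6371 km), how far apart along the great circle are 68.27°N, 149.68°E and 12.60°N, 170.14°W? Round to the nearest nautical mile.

3686 nmi

Δλ = -170.14 − 149.68 = -319.82°; wrapped into (−180°, 180°]: 40.18°.
Δφ = 12.60 − 68.27 = -55.67°.
a = sin²(Δφ/2) + cos φ₁ · cos φ₂ · sin²(Δλ/2) = 0.260652.
c = 2·atan2(√a, √(1−a)) = 1.07163 rad → d = 6371·c ≈ 6827.34 km ≈ 3686.47 nmi.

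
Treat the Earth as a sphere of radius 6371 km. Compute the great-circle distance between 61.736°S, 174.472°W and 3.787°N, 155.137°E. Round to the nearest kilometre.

7734 km

Δλ = 155.137 − -174.472 = 329.609°; wrapped into (−180°, 180°]: -30.391°.
Δφ = 3.787 − -61.736 = 65.523°.
a = sin²(Δφ/2) + cos φ₁ · cos φ₂ · sin²(Δλ/2) = 0.325298.
c = 2·atan2(√a, √(1−a)) = 1.21386 rad → d = 6371·c ≈ 7733.52 km.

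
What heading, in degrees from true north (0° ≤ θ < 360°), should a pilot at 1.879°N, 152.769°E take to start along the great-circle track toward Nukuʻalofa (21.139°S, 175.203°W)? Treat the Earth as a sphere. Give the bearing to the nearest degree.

128°

Δλ = -175.203 − 152.769 = -327.972°; wrapped into (−180°, 180°]: 32.028°.
θ = atan2( sin Δλ · cos φ₂ , cos φ₁ · sin φ₂ − sin φ₁ · cos φ₂ · cos Δλ )
  = atan2(0.49465, -0.38637) = 127.993° → normalised to [0°, 360°): 127.993°.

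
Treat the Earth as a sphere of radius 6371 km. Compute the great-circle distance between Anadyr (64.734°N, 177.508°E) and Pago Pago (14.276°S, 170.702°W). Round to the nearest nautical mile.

Δλ = -170.702 − 177.508 = -348.210°; wrapped into (−180°, 180°]: 11.790°.
Δφ = -14.276 − 64.734 = -79.010°.
a = sin²(Δφ/2) + cos φ₁ · cos φ₂ · sin²(Δλ/2) = 0.409044.
c = 2·atan2(√a, √(1−a)) = 1.38787 rad → d = 6371·c ≈ 8842.10 km ≈ 4774.35 nmi.

4774 nmi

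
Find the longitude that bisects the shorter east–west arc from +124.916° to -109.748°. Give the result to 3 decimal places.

-172.416°

Signed shortest Δλ from +124.916° to -109.748° is +125.336°.
Midpoint longitude = +124.916° + (+125.336°)/2 = +124.916° + 62.668° = +187.584°.
Normalise into (−180°, 180°]: -172.416°.
(The naïve average (+124.916 + -109.748)/2 = 7.584° is on the wrong side of the globe.)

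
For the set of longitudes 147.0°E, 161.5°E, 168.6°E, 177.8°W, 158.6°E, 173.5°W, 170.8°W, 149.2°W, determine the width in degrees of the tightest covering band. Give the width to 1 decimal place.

Sort the longitudes: -177.8°, -173.5°, -170.8°, -149.2°, +147.0°, +158.6°, +161.5°, +168.6°.
Eastward gaps between consecutive values (wrapping around): 4.3°, 2.7°, 21.6°, 296.2°, 11.6°, 2.9°, 7.1°, 13.6°.
Largest gap = 296.2° ⇒ minimal covering band is its complement: 360° − 296.2° = 63.8°.
Band runs from +147.0° eastward to -149.2°, crossing the antimeridian.

63.8°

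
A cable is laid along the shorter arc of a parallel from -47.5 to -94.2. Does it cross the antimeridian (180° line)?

Signed shortest Δλ = ((-94.2 − -47.5 + 180) mod 360) − 180 = -46.7°.
Going west by 46.7° from -47.5° reaches -94.2° without touching 180°.

No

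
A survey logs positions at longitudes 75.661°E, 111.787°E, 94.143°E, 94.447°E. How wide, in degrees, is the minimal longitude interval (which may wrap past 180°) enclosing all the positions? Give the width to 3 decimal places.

Sort the longitudes: +75.661°, +94.143°, +94.447°, +111.787°.
Eastward gaps between consecutive values (wrapping around): 18.482°, 0.304°, 17.340°, 323.874°.
Largest gap = 323.874° ⇒ minimal covering band is its complement: 360° − 323.874° = 36.126°.
Band runs from +75.661° eastward to +111.787°.

36.126°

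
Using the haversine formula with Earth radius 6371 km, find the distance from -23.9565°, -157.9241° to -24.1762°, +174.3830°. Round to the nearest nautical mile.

1516 nmi

Δλ = 174.3830 − -157.9241 = 332.3071°; wrapped into (−180°, 180°]: -27.6929°.
Δφ = -24.1762 − -23.9565 = -0.2197°.
a = sin²(Δφ/2) + cos φ₁ · cos φ₂ · sin²(Δλ/2) = 0.047753.
c = 2·atan2(√a, √(1−a)) = 0.44061 rad → d = 6371·c ≈ 2807.10 km ≈ 1515.71 nmi.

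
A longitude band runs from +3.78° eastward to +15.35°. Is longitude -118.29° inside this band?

Band width going east from +3.78° to +15.35°: ((15.35 − 3.78) mod 360) = 11.57°.
Offset of -118.29° east of the west edge: ((-118.29 − 3.78) mod 360) = 237.93°.
237.93° > 11.57° ⇒ outside.

No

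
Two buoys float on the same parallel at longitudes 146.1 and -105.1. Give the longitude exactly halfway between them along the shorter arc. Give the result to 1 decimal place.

Signed shortest Δλ from +146.1° to -105.1° is +108.8°.
Midpoint longitude = +146.1° + (+108.8°)/2 = +146.1° + 54.4° = +200.5°.
Normalise into (−180°, 180°]: -159.5°.
(The naïve average (+146.1 + -105.1)/2 = 20.5° is on the wrong side of the globe.)

-159.5°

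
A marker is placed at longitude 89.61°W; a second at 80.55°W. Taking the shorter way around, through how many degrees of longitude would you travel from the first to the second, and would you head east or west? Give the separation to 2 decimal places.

9.06° east

Raw difference: -80.55 − -89.61 = 9.06°.
Normalise into (−180°, 180°]: 9.06° stays 9.06°.
Positive ⇒ the second point lies to the east; separation 9.06°.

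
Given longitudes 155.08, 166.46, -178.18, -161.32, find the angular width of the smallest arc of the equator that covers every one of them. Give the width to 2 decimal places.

Sort the longitudes: -178.18°, -161.32°, +155.08°, +166.46°.
Eastward gaps between consecutive values (wrapping around): 16.86°, 316.40°, 11.38°, 15.36°.
Largest gap = 316.40° ⇒ minimal covering band is its complement: 360° − 316.40° = 43.60°.
Band runs from +155.08° eastward to -161.32°, crossing the antimeridian.

43.60°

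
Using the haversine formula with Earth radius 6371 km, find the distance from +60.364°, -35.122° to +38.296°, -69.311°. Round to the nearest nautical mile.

Δλ = -69.311 − -35.122 = -34.189°.
Δφ = 38.296 − 60.364 = -22.068°.
a = sin²(Δφ/2) + cos φ₁ · cos φ₂ · sin²(Δλ/2) = 0.070163.
c = 2·atan2(√a, √(1−a)) = 0.53617 rad → d = 6371·c ≈ 3415.92 km ≈ 1844.45 nmi.

1844 nmi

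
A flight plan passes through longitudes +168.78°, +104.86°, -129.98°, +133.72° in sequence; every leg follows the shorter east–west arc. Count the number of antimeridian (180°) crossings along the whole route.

Leg 1: +168.78° → +104.86°, shortest Δλ = -63.92° (west) — does not cross 180°.
Leg 2: +104.86° → -129.98°, shortest Δλ = 125.16° (east) — crosses 180°.
Leg 3: -129.98° → +133.72°, shortest Δλ = -96.3° (west) — crosses 180°.
Total crossings: 2.

2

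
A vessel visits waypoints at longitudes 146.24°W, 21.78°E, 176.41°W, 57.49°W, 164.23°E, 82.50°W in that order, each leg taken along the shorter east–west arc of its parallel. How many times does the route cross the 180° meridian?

Leg 1: -146.24° → +21.78°, shortest Δλ = 168.02° (east) — does not cross 180°.
Leg 2: +21.78° → -176.41°, shortest Δλ = 161.81° (east) — crosses 180°.
Leg 3: -176.41° → -57.49°, shortest Δλ = 118.92° (east) — does not cross 180°.
Leg 4: -57.49° → +164.23°, shortest Δλ = -138.28° (west) — crosses 180°.
Leg 5: +164.23° → -82.50°, shortest Δλ = 113.27° (east) — crosses 180°.
Total crossings: 3.

3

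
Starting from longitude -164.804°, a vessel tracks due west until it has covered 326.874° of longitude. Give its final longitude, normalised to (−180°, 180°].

Start at -164.804°; shift −326.874° → -491.678°.
-491.678° lies outside (−180°, 180°]; add 360° → -131.678°.

-131.678°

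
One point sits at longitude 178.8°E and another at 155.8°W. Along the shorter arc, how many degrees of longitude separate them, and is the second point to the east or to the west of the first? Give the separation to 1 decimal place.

25.4° east

Raw difference: -155.8 − 178.8 = -334.6°.
Normalise into (−180°, 180°]: -334.6° + 360° = 25.4°.
Positive ⇒ the second point lies to the east; separation 25.4°.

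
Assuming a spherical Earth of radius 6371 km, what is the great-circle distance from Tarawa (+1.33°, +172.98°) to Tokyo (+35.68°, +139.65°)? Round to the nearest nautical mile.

2774 nmi

Δλ = 139.65 − 172.98 = -33.33°.
Δφ = 35.68 − 1.33 = 34.35°.
a = sin²(Δφ/2) + cos φ₁ · cos φ₂ · sin²(Δλ/2) = 0.153981.
c = 2·atan2(√a, √(1−a)) = 0.80649 rad → d = 6371·c ≈ 5138.14 km ≈ 2774.37 nmi.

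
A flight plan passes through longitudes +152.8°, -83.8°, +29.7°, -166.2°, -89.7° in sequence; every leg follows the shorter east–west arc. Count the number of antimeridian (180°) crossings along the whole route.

Leg 1: +152.8° → -83.8°, shortest Δλ = 123.4° (east) — crosses 180°.
Leg 2: -83.8° → +29.7°, shortest Δλ = 113.5° (east) — does not cross 180°.
Leg 3: +29.7° → -166.2°, shortest Δλ = 164.1° (east) — crosses 180°.
Leg 4: -166.2° → -89.7°, shortest Δλ = 76.5° (east) — does not cross 180°.
Total crossings: 2.

2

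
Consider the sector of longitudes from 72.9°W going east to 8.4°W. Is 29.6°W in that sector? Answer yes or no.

Yes

Band width going east from -72.9° to -8.4°: ((-8.4 − -72.9) mod 360) = 64.5°.
Offset of -29.6° east of the west edge: ((-29.6 − -72.9) mod 360) = 43.3°.
43.3° ≤ 64.5° ⇒ inside.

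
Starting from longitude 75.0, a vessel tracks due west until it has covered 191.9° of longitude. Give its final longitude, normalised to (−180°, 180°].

-116.9°

Start at +75.0°; shift −191.9° → -116.9°.
-116.9° already lies in (−180°, 180°].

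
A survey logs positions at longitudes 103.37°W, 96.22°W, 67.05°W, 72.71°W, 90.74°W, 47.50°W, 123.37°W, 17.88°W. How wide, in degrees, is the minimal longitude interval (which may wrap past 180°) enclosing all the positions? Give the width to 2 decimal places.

105.49°

Sort the longitudes: -123.37°, -103.37°, -96.22°, -90.74°, -72.71°, -67.05°, -47.50°, -17.88°.
Eastward gaps between consecutive values (wrapping around): 20.00°, 7.15°, 5.48°, 18.03°, 5.66°, 19.55°, 29.62°, 254.51°.
Largest gap = 254.51° ⇒ minimal covering band is its complement: 360° − 254.51° = 105.49°.
Band runs from -123.37° eastward to -17.88°.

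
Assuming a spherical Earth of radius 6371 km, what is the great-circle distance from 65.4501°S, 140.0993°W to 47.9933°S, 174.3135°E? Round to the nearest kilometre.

Δλ = 174.3135 − -140.0993 = 314.4128°; wrapped into (−180°, 180°]: -45.5872°.
Δφ = -47.9933 − -65.4501 = 17.4568°.
a = sin²(Δφ/2) + cos φ₁ · cos φ₂ · sin²(Δλ/2) = 0.064760.
c = 2·atan2(√a, √(1−a)) = 0.51462 rad → d = 6371·c ≈ 3278.65 km.

3279 km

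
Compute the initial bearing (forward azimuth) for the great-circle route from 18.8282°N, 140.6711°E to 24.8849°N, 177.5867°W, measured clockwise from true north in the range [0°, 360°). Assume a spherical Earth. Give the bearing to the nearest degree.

73°

Δλ = -177.5867 − 140.6711 = -318.2578°; wrapped into (−180°, 180°]: 41.7422°.
θ = atan2( sin Δλ · cos φ₂ , cos φ₁ · sin φ₂ − sin φ₁ · cos φ₂ · cos Δλ )
  = atan2(0.60397, 0.17983) = 73.419° → normalised to [0°, 360°): 73.419°.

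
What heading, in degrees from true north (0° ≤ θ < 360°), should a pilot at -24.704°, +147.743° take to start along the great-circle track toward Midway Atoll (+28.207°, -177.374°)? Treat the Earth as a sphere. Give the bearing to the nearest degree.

Δλ = -177.374 − 147.743 = -325.117°; wrapped into (−180°, 180°]: 34.883°.
θ = atan2( sin Δλ · cos φ₂ , cos φ₁ · sin φ₂ − sin φ₁ · cos φ₂ · cos Δλ )
  = atan2(0.50399, 0.73152) = 34.565° → normalised to [0°, 360°): 34.565°.

35°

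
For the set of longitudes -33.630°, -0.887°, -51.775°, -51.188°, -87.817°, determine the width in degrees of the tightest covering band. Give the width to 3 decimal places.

Sort the longitudes: -87.817°, -51.775°, -51.188°, -33.630°, -0.887°.
Eastward gaps between consecutive values (wrapping around): 36.042°, 0.587°, 17.558°, 32.743°, 273.070°.
Largest gap = 273.070° ⇒ minimal covering band is its complement: 360° − 273.070° = 86.930°.
Band runs from -87.817° eastward to -0.887°.

86.930°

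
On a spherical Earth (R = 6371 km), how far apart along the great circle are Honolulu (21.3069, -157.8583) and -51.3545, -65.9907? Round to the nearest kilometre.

11967 km

Δλ = -65.9907 − -157.8583 = 91.8676°.
Δφ = -51.3545 − 21.3069 = -72.6614°.
a = sin²(Δφ/2) + cos φ₁ · cos φ₂ · sin²(Δλ/2) = 0.651379.
c = 2·atan2(√a, √(1−a)) = 1.87838 rad → d = 6371·c ≈ 11967.16 km.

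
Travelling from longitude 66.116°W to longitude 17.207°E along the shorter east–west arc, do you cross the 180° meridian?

Signed shortest Δλ = ((17.207 − -66.116 + 180) mod 360) − 180 = 83.323°.
Going east by 83.323° from -66.116° reaches +17.207° without touching 180°.

No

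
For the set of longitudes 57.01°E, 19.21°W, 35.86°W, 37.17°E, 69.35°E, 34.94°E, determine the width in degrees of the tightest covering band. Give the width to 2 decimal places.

105.21°

Sort the longitudes: -35.86°, -19.21°, +34.94°, +37.17°, +57.01°, +69.35°.
Eastward gaps between consecutive values (wrapping around): 16.65°, 54.15°, 2.23°, 19.84°, 12.34°, 254.79°.
Largest gap = 254.79° ⇒ minimal covering band is its complement: 360° − 254.79° = 105.21°.
Band runs from -35.86° eastward to +69.35°.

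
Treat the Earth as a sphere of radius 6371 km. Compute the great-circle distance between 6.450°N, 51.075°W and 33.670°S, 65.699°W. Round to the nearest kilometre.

4720 km

Δλ = -65.699 − -51.075 = -14.624°.
Δφ = -33.670 − 6.450 = -40.120°.
a = sin²(Δφ/2) + cos φ₁ · cos φ₂ · sin²(Δλ/2) = 0.131047.
c = 2·atan2(√a, √(1−a)) = 0.74083 rad → d = 6371·c ≈ 4719.86 km.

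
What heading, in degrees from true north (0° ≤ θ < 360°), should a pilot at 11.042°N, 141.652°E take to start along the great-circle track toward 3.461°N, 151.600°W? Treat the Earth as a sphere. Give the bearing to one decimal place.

Δλ = -151.600 − 141.652 = -293.252°; wrapped into (−180°, 180°]: 66.748°.
θ = atan2( sin Δλ · cos φ₂ , cos φ₁ · sin φ₂ − sin φ₁ · cos φ₂ · cos Δλ )
  = atan2(0.91710, -0.01622) = 91.013° → normalised to [0°, 360°): 91.013°.

91.0°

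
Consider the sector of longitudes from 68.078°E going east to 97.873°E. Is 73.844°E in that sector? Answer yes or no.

Band width going east from +68.078° to +97.873°: ((97.873 − 68.078) mod 360) = 29.795°.
Offset of +73.844° east of the west edge: ((73.844 − 68.078) mod 360) = 5.766°.
5.766° ≤ 29.795° ⇒ inside.

Yes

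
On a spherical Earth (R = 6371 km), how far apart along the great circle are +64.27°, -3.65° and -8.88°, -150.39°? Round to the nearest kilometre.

Δλ = -150.39 − -3.65 = -146.74°.
Δφ = -8.88 − 64.27 = -73.15°.
a = sin²(Δφ/2) + cos φ₁ · cos φ₂ · sin²(Δλ/2) = 0.748863.
c = 2·atan2(√a, √(1−a)) = 2.09177 rad → d = 6371·c ≈ 13326.67 km.

13327 km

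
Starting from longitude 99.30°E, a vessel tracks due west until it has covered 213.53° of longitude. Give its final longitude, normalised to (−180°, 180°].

Start at +99.30°; shift −213.53° → -114.23°.
-114.23° already lies in (−180°, 180°].

114.23°W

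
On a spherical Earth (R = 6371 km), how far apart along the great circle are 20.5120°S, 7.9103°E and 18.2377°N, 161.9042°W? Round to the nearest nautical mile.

Δλ = -161.9042 − 7.9103 = -169.8145°.
Δφ = 18.2377 − -20.5120 = 38.7497°.
a = sin²(Δφ/2) + cos φ₁ · cos φ₂ · sin²(Δλ/2) = 0.992597.
c = 2·atan2(√a, √(1−a)) = 2.96929 rad → d = 6371·c ≈ 18917.37 km ≈ 10214.57 nmi.

10215 nmi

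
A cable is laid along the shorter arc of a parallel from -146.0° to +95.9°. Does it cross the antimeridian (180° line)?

Yes

Naïve |95.9 − -146.0| = 241.9° > 180°, so the shorter arc goes the other way round — across 180°.
Signed shortest Δλ = ((95.9 − -146.0 + 180) mod 360) − 180 = -118.1°.
Going west by 118.1° from -146.0° passes through 180° before reaching +95.9°.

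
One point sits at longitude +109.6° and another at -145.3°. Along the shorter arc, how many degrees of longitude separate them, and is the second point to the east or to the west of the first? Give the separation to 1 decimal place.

105.1° east

Raw difference: -145.3 − 109.6 = -254.9°.
Normalise into (−180°, 180°]: -254.9° + 360° = 105.1°.
Positive ⇒ the second point lies to the east; separation 105.1°.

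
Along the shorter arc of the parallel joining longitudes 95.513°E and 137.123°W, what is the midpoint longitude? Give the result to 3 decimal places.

Signed shortest Δλ from +95.513° to -137.123° is +127.364°.
Midpoint longitude = +95.513° + (+127.364°)/2 = +95.513° + 63.682° = +159.195°.
(The naïve average (+95.513 + -137.123)/2 = -20.805° is on the wrong side of the globe.)

159.195°E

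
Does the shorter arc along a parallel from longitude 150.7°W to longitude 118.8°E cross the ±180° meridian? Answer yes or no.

Yes

Naïve |118.8 − -150.7| = 269.5° > 180°, so the shorter arc goes the other way round — across 180°.
Signed shortest Δλ = ((118.8 − -150.7 + 180) mod 360) − 180 = -90.5°.
Going west by 90.5° from -150.7° passes through 180° before reaching +118.8°.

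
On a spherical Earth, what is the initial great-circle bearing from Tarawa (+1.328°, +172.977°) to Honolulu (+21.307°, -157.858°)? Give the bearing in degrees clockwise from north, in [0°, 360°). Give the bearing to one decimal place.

52.8°

Δλ = -157.858 − 172.977 = -330.835°; wrapped into (−180°, 180°]: 29.165°.
θ = atan2( sin Δλ · cos φ₂ , cos φ₁ · sin φ₂ − sin φ₁ · cos φ₂ · cos Δλ )
  = atan2(0.45402, 0.34441) = 52.816° → normalised to [0°, 360°): 52.816°.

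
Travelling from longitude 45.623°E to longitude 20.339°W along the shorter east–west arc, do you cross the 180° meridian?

No

Signed shortest Δλ = ((-20.339 − 45.623 + 180) mod 360) − 180 = -65.962°.
Going west by 65.962° from +45.623° reaches -20.339° without touching 180°.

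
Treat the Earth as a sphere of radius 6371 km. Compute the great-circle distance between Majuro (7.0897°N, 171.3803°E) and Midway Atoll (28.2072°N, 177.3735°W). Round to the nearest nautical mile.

Δλ = -177.3735 − 171.3803 = -348.7538°; wrapped into (−180°, 180°]: 11.2462°.
Δφ = 28.2072 − 7.0897 = 21.1175°.
a = sin²(Δφ/2) + cos φ₁ · cos φ₂ · sin²(Δλ/2) = 0.041974.
c = 2·atan2(√a, √(1−a)) = 0.41267 rad → d = 6371·c ≈ 2629.15 km ≈ 1419.63 nmi.

1420 nmi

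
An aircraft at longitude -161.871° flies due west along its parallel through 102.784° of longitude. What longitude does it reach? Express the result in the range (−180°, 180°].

Start at -161.871°; shift −102.784° → -264.655°.
-264.655° lies outside (−180°, 180°]; add 360° → +95.345°.

+95.345°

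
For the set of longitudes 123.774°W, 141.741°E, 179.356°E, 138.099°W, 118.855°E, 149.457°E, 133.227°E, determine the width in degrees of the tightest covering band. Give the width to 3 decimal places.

117.371°

Sort the longitudes: -138.099°, -123.774°, +118.855°, +133.227°, +141.741°, +149.457°, +179.356°.
Eastward gaps between consecutive values (wrapping around): 14.325°, 242.629°, 14.372°, 8.514°, 7.716°, 29.899°, 42.545°.
Largest gap = 242.629° ⇒ minimal covering band is its complement: 360° − 242.629° = 117.371°.
Band runs from +118.855° eastward to -123.774°, crossing the antimeridian.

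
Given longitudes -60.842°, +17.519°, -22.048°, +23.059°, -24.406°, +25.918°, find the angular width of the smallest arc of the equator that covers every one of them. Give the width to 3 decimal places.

86.760°

Sort the longitudes: -60.842°, -24.406°, -22.048°, +17.519°, +23.059°, +25.918°.
Eastward gaps between consecutive values (wrapping around): 36.436°, 2.358°, 39.567°, 5.540°, 2.859°, 273.240°.
Largest gap = 273.240° ⇒ minimal covering band is its complement: 360° − 273.240° = 86.760°.
Band runs from -60.842° eastward to +25.918°.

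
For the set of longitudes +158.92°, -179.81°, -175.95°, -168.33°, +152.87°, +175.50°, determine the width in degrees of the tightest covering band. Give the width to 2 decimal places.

Sort the longitudes: -179.81°, -175.95°, -168.33°, +152.87°, +158.92°, +175.50°.
Eastward gaps between consecutive values (wrapping around): 3.86°, 7.62°, 321.20°, 6.05°, 16.58°, 4.69°.
Largest gap = 321.20° ⇒ minimal covering band is its complement: 360° − 321.20° = 38.80°.
Band runs from +152.87° eastward to -168.33°, crossing the antimeridian.

38.80°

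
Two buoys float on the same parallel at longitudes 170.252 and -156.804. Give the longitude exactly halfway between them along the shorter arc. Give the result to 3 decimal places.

-173.276°

Signed shortest Δλ from +170.252° to -156.804° is +32.944°.
Midpoint longitude = +170.252° + (+32.944°)/2 = +170.252° + 16.472° = +186.724°.
Normalise into (−180°, 180°]: -173.276°.
(The naïve average (+170.252 + -156.804)/2 = 6.724° is on the wrong side of the globe.)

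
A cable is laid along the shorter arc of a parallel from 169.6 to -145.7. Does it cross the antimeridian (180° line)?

Naïve |-145.7 − 169.6| = 315.3° > 180°, so the shorter arc goes the other way round — across 180°.
Signed shortest Δλ = ((-145.7 − 169.6 + 180) mod 360) − 180 = 44.7°.
Going east by 44.7° from +169.6° passes through 180° before reaching -145.7°.

Yes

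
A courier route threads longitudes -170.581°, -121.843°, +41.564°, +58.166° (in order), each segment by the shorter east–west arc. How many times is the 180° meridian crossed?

0

Leg 1: -170.581° → -121.843°, shortest Δλ = 48.738° (east) — does not cross 180°.
Leg 2: -121.843° → +41.564°, shortest Δλ = 163.407° (east) — does not cross 180°.
Leg 3: +41.564° → +58.166°, shortest Δλ = 16.602° (east) — does not cross 180°.
Total crossings: 0.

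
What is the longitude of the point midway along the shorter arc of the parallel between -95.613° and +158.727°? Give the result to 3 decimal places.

Signed shortest Δλ from -95.613° to +158.727° is -105.660°.
Midpoint longitude = -95.613° + (-105.660°)/2 = -95.613° − 52.830° = -148.443°.
(The naïve average (-95.613 + +158.727)/2 = 31.557° is on the wrong side of the globe.)

-148.443°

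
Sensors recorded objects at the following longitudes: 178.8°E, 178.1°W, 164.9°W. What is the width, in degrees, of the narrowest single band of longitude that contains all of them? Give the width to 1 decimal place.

16.3°

Sort the longitudes: -178.1°, -164.9°, +178.8°.
Eastward gaps between consecutive values (wrapping around): 13.2°, 343.7°, 3.1°.
Largest gap = 343.7° ⇒ minimal covering band is its complement: 360° − 343.7° = 16.3°.
Band runs from +178.8° eastward to -164.9°, crossing the antimeridian.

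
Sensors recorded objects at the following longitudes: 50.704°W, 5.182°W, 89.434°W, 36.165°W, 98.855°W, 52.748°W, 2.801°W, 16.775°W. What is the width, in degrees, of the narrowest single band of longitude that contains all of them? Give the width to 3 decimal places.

Sort the longitudes: -98.855°, -89.434°, -52.748°, -50.704°, -36.165°, -16.775°, -5.182°, -2.801°.
Eastward gaps between consecutive values (wrapping around): 9.421°, 36.686°, 2.044°, 14.539°, 19.390°, 11.593°, 2.381°, 263.946°.
Largest gap = 263.946° ⇒ minimal covering band is its complement: 360° − 263.946° = 96.054°.
Band runs from -98.855° eastward to -2.801°.

96.054°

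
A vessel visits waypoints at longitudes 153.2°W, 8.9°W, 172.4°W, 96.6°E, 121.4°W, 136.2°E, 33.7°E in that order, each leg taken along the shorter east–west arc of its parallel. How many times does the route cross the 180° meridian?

Leg 1: -153.2° → -8.9°, shortest Δλ = 144.3° (east) — does not cross 180°.
Leg 2: -8.9° → -172.4°, shortest Δλ = -163.5° (west) — does not cross 180°.
Leg 3: -172.4° → +96.6°, shortest Δλ = -91.0° (west) — crosses 180°.
Leg 4: +96.6° → -121.4°, shortest Δλ = 142.0° (east) — crosses 180°.
Leg 5: -121.4° → +136.2°, shortest Δλ = -102.4° (west) — crosses 180°.
Leg 6: +136.2° → +33.7°, shortest Δλ = -102.5° (west) — does not cross 180°.
Total crossings: 3.

3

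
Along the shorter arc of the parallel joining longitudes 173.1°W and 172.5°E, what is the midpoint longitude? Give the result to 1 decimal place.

Signed shortest Δλ from -173.1° to +172.5° is -14.4°.
Midpoint longitude = -173.1° + (-14.4°)/2 = -173.1° − 7.2° = -180.3°.
Normalise into (−180°, 180°]: +179.7°.
(The naïve average (-173.1 + +172.5)/2 = -0.3° is on the wrong side of the globe.)

179.7°E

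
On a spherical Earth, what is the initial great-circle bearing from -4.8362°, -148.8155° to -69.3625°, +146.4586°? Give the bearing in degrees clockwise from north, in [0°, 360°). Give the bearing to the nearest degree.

199°

Δλ = 146.4586 − -148.8155 = 295.2741°; wrapped into (−180°, 180°]: -64.7259°.
θ = atan2( sin Δλ · cos φ₂ , cos φ₁ · sin φ₂ − sin φ₁ · cos φ₂ · cos Δλ )
  = atan2(-0.31872, -0.91981) = -160.889° → normalised to [0°, 360°): 199.111°.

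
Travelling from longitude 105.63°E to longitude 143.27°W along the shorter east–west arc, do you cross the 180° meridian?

Yes

Naïve |-143.27 − 105.63| = 248.9° > 180°, so the shorter arc goes the other way round — across 180°.
Signed shortest Δλ = ((-143.27 − 105.63 + 180) mod 360) − 180 = 111.1°.
Going east by 111.1° from +105.63° passes through 180° before reaching -143.27°.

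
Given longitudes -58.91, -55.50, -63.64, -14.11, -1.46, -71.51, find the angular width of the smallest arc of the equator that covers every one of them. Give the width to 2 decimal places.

70.05°

Sort the longitudes: -71.51°, -63.64°, -58.91°, -55.50°, -14.11°, -1.46°.
Eastward gaps between consecutive values (wrapping around): 7.87°, 4.73°, 3.41°, 41.39°, 12.65°, 289.95°.
Largest gap = 289.95° ⇒ minimal covering band is its complement: 360° − 289.95° = 70.05°.
Band runs from -71.51° eastward to -1.46°.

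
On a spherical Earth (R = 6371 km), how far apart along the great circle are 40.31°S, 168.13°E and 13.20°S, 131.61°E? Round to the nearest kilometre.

Δλ = 131.61 − 168.13 = -36.52°.
Δφ = -13.20 − -40.31 = 27.11°.
a = sin²(Δφ/2) + cos φ₁ · cos φ₂ · sin²(Δλ/2) = 0.127820.
c = 2·atan2(√a, √(1−a)) = 0.73122 rad → d = 6371·c ≈ 4658.60 km.

4659 km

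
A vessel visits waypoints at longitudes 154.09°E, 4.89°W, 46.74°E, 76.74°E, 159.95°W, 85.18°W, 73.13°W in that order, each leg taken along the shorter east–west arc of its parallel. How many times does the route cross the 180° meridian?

Leg 1: +154.09° → -4.89°, shortest Δλ = -158.98° (west) — does not cross 180°.
Leg 2: -4.89° → +46.74°, shortest Δλ = 51.63° (east) — does not cross 180°.
Leg 3: +46.74° → +76.74°, shortest Δλ = 30.0° (east) — does not cross 180°.
Leg 4: +76.74° → -159.95°, shortest Δλ = 123.31° (east) — crosses 180°.
Leg 5: -159.95° → -85.18°, shortest Δλ = 74.77° (east) — does not cross 180°.
Leg 6: -85.18° → -73.13°, shortest Δλ = 12.05° (east) — does not cross 180°.
Total crossings: 1.

1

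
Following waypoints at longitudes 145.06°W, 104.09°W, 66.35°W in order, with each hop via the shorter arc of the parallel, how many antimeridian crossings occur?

0

Leg 1: -145.06° → -104.09°, shortest Δλ = 40.97° (east) — does not cross 180°.
Leg 2: -104.09° → -66.35°, shortest Δλ = 37.74° (east) — does not cross 180°.
Total crossings: 0.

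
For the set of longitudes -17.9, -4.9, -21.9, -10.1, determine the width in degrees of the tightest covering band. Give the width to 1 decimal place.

17.0°

Sort the longitudes: -21.9°, -17.9°, -10.1°, -4.9°.
Eastward gaps between consecutive values (wrapping around): 4.0°, 7.8°, 5.2°, 343.0°.
Largest gap = 343.0° ⇒ minimal covering band is its complement: 360° − 343.0° = 17.0°.
Band runs from -21.9° eastward to -4.9°.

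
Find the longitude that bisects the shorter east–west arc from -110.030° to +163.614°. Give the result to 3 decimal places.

Signed shortest Δλ from -110.030° to +163.614° is -86.356°.
Midpoint longitude = -110.030° + (-86.356°)/2 = -110.030° − 43.178° = -153.208°.
(The naïve average (-110.030 + +163.614)/2 = 26.792° is on the wrong side of the globe.)

-153.208°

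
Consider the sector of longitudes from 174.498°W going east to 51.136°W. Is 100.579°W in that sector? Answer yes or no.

Band width going east from -174.498° to -51.136°: ((-51.136 − -174.498) mod 360) = 123.362°.
Offset of -100.579° east of the west edge: ((-100.579 − -174.498) mod 360) = 73.919°.
73.919° ≤ 123.362° ⇒ inside.

Yes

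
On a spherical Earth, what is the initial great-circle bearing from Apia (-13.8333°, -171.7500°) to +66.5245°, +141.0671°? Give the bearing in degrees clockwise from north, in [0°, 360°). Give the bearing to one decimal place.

343.0°

Δλ = 141.0671 − -171.7500 = 312.8171°; wrapped into (−180°, 180°]: -47.1829°.
θ = atan2( sin Δλ · cos φ₂ , cos φ₁ · sin φ₂ − sin φ₁ · cos φ₂ · cos Δλ )
  = atan2(-0.29221, 0.95536) = -17.007° → normalised to [0°, 360°): 342.993°.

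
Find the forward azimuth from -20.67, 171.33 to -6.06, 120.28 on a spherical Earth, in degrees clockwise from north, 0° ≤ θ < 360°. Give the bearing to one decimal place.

279.0°

Δλ = 120.28 − 171.33 = -51.05°.
θ = atan2( sin Δλ · cos φ₂ , cos φ₁ · sin φ₂ − sin φ₁ · cos φ₂ · cos Δλ )
  = atan2(-0.77335, 0.12189) = -81.043° → normalised to [0°, 360°): 278.957°.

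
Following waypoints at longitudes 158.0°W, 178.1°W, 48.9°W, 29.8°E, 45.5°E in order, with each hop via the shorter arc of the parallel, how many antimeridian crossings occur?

0

Leg 1: -158.0° → -178.1°, shortest Δλ = -20.1° (west) — does not cross 180°.
Leg 2: -178.1° → -48.9°, shortest Δλ = 129.2° (east) — does not cross 180°.
Leg 3: -48.9° → +29.8°, shortest Δλ = 78.7° (east) — does not cross 180°.
Leg 4: +29.8° → +45.5°, shortest Δλ = 15.7° (east) — does not cross 180°.
Total crossings: 0.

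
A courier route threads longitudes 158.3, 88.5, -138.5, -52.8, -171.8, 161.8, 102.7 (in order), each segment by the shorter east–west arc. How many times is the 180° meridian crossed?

Leg 1: +158.3° → +88.5°, shortest Δλ = -69.8° (west) — does not cross 180°.
Leg 2: +88.5° → -138.5°, shortest Δλ = 133.0° (east) — crosses 180°.
Leg 3: -138.5° → -52.8°, shortest Δλ = 85.7° (east) — does not cross 180°.
Leg 4: -52.8° → -171.8°, shortest Δλ = -119.0° (west) — does not cross 180°.
Leg 5: -171.8° → +161.8°, shortest Δλ = -26.4° (west) — crosses 180°.
Leg 6: +161.8° → +102.7°, shortest Δλ = -59.1° (west) — does not cross 180°.
Total crossings: 2.

2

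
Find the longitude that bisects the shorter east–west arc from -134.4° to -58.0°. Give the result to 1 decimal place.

-96.2°

Signed shortest Δλ from -134.4° to -58.0° is +76.4°.
Midpoint longitude = -134.4° + (+76.4°)/2 = -134.4° + 38.2° = -96.2°.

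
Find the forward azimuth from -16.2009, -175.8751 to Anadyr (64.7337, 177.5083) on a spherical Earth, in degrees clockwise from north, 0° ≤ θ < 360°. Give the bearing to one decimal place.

Δλ = 177.5083 − -175.8751 = 353.3834°; wrapped into (−180°, 180°]: -6.6166°.
θ = atan2( sin Δλ · cos φ₂ , cos φ₁ · sin φ₂ − sin φ₁ · cos φ₂ · cos Δλ )
  = atan2(-0.04918, 0.98672) = -2.853° → normalised to [0°, 360°): 357.147°.

357.1°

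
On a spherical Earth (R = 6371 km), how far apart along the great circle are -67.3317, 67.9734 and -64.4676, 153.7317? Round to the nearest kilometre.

Δλ = 153.7317 − 67.9734 = 85.7583°.
Δφ = -64.4676 − -67.3317 = 2.8641°.
a = sin²(Δφ/2) + cos φ₁ · cos φ₂ · sin²(Δλ/2) = 0.077538.
c = 2·atan2(√a, √(1−a)) = 0.56437 rad → d = 6371·c ≈ 3595.63 km.

3596 km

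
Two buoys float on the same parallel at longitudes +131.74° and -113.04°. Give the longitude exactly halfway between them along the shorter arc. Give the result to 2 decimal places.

-170.65°

Signed shortest Δλ from +131.74° to -113.04° is +115.22°.
Midpoint longitude = +131.74° + (+115.22°)/2 = +131.74° + 57.61° = +189.35°.
Normalise into (−180°, 180°]: -170.65°.
(The naïve average (+131.74 + -113.04)/2 = 9.35° is on the wrong side of the globe.)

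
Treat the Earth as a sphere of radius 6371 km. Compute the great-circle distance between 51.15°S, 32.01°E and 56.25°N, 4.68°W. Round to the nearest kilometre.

Δλ = -4.68 − 32.01 = -36.69°.
Δφ = 56.25 − -51.15 = 107.40°.
a = sin²(Δφ/2) + cos φ₁ · cos φ₂ · sin²(Δλ/2) = 0.684043.
c = 2·atan2(√a, √(1−a)) = 1.94775 rad → d = 6371·c ≈ 12409.09 km.

12409 km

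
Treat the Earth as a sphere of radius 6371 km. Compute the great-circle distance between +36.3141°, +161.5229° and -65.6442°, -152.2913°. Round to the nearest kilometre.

Δλ = -152.2913 − 161.5229 = -313.8142°; wrapped into (−180°, 180°]: 46.1858°.
Δφ = -65.6442 − 36.3141 = -101.9583°.
a = sin²(Δφ/2) + cos φ₁ · cos φ₂ · sin²(Δλ/2) = 0.654722.
c = 2·atan2(√a, √(1−a)) = 1.88540 rad → d = 6371·c ≈ 12011.91 km.

12012 km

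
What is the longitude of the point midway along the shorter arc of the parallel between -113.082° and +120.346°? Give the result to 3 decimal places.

Signed shortest Δλ from -113.082° to +120.346° is -126.572°.
Midpoint longitude = -113.082° + (-126.572°)/2 = -113.082° − 63.286° = -176.368°.
(The naïve average (-113.082 + +120.346)/2 = 3.632° is on the wrong side of the globe.)

-176.368°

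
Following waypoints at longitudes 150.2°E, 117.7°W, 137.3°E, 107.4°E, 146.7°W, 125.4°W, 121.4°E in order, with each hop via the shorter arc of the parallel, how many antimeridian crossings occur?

Leg 1: +150.2° → -117.7°, shortest Δλ = 92.1° (east) — crosses 180°.
Leg 2: -117.7° → +137.3°, shortest Δλ = -105.0° (west) — crosses 180°.
Leg 3: +137.3° → +107.4°, shortest Δλ = -29.9° (west) — does not cross 180°.
Leg 4: +107.4° → -146.7°, shortest Δλ = 105.9° (east) — crosses 180°.
Leg 5: -146.7° → -125.4°, shortest Δλ = 21.3° (east) — does not cross 180°.
Leg 6: -125.4° → +121.4°, shortest Δλ = -113.2° (west) — crosses 180°.
Total crossings: 4.

4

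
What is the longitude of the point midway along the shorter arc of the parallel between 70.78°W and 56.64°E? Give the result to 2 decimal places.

Signed shortest Δλ from -70.78° to +56.64° is +127.42°.
Midpoint longitude = -70.78° + (+127.42°)/2 = -70.78° + 63.71° = -7.07°.

7.07°W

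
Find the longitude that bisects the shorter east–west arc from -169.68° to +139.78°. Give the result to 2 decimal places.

Signed shortest Δλ from -169.68° to +139.78° is -50.54°.
Midpoint longitude = -169.68° + (-50.54°)/2 = -169.68° − 25.27° = -194.95°.
Normalise into (−180°, 180°]: +165.05°.
(The naïve average (-169.68 + +139.78)/2 = -14.95° is on the wrong side of the globe.)

+165.05°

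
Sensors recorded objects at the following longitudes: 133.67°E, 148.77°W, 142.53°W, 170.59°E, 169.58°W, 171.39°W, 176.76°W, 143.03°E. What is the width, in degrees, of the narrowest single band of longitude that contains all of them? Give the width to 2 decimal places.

83.80°

Sort the longitudes: -176.76°, -171.39°, -169.58°, -148.77°, -142.53°, +133.67°, +143.03°, +170.59°.
Eastward gaps between consecutive values (wrapping around): 5.37°, 1.81°, 20.81°, 6.24°, 276.20°, 9.36°, 27.56°, 12.65°.
Largest gap = 276.20° ⇒ minimal covering band is its complement: 360° − 276.20° = 83.80°.
Band runs from +133.67° eastward to -142.53°, crossing the antimeridian.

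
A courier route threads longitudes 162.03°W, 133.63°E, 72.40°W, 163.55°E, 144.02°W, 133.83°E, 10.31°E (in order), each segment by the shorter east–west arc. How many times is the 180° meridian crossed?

5

Leg 1: -162.03° → +133.63°, shortest Δλ = -64.34° (west) — crosses 180°.
Leg 2: +133.63° → -72.40°, shortest Δλ = 153.97° (east) — crosses 180°.
Leg 3: -72.40° → +163.55°, shortest Δλ = -124.05° (west) — crosses 180°.
Leg 4: +163.55° → -144.02°, shortest Δλ = 52.43° (east) — crosses 180°.
Leg 5: -144.02° → +133.83°, shortest Δλ = -82.15° (west) — crosses 180°.
Leg 6: +133.83° → +10.31°, shortest Δλ = -123.52° (west) — does not cross 180°.
Total crossings: 5.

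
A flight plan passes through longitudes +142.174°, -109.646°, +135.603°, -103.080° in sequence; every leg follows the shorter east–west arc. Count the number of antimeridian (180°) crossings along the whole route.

Leg 1: +142.174° → -109.646°, shortest Δλ = 108.18° (east) — crosses 180°.
Leg 2: -109.646° → +135.603°, shortest Δλ = -114.751° (west) — crosses 180°.
Leg 3: +135.603° → -103.080°, shortest Δλ = 121.317° (east) — crosses 180°.
Total crossings: 3.

3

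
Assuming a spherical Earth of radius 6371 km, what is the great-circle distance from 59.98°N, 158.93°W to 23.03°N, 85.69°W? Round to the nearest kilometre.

Δλ = -85.69 − -158.93 = 73.24°.
Δφ = 23.03 − 59.98 = -36.95°.
a = sin²(Δφ/2) + cos φ₁ · cos φ₂ · sin²(Δλ/2) = 0.264249.
c = 2·atan2(√a, √(1−a)) = 1.07980 rad → d = 6371·c ≈ 6879.42 km.

6879 km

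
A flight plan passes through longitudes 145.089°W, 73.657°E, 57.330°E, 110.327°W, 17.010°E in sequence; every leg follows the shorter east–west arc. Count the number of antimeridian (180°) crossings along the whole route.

1

Leg 1: -145.089° → +73.657°, shortest Δλ = -141.254° (west) — crosses 180°.
Leg 2: +73.657° → +57.330°, shortest Δλ = -16.327° (west) — does not cross 180°.
Leg 3: +57.330° → -110.327°, shortest Δλ = -167.657° (west) — does not cross 180°.
Leg 4: -110.327° → +17.010°, shortest Δλ = 127.337° (east) — does not cross 180°.
Total crossings: 1.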